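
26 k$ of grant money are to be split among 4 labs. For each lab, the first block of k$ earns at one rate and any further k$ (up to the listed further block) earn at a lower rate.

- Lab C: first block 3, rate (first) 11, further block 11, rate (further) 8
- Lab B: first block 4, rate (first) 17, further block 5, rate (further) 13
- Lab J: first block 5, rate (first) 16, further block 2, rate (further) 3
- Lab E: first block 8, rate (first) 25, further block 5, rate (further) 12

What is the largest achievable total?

461

Rank every tier by rate: Lab E/tier1 25 > Lab B/tier1 17 > Lab J/tier1 16 > Lab B/tier2 13 > Lab E/tier2 12 > Lab C/tier1 11 > Lab C/tier2 8 > Lab J/tier2 3.
Lab E/tier1 (25): +8 — 18 left.
Lab B/tier1 (17): +4 — 14 left.
Lab J/tier1 (16): +5 — 9 left.
Lab B/tier2 (13): +5 — 4 left.
4 remain; put them into Lab E tier2 at 12.
Total = 25×8 + 17×4 + 16×5 + 13×5 + 12×4 = 461.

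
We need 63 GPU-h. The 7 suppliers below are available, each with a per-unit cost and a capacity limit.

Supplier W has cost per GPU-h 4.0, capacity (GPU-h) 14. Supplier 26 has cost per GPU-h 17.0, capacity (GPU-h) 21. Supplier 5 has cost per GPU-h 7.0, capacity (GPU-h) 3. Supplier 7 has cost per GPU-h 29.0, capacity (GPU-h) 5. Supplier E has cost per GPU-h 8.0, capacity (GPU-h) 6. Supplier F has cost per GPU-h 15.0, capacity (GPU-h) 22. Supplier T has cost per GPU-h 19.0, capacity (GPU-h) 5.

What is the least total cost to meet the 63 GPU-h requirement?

761

Cheapest first:
Supplier W (4.0): use full 14 ; 49 GPU-h to go.
Supplier 5 at 7.0: take all 3 GPU-h ; 46 still needed.
Take 6 from Supplier E at 8.0 ; need 40 more.
Supplier F (15.0): use full 22 ; 18 GPU-h to go.
Take 18 from Supplier 26 at 17.0 to finish.
Supplier T, Supplier 7: unused.
Cost = 14×4.0 + 3×7.0 + 6×8.0 + 22×15.0 + 18×17.0 = 761.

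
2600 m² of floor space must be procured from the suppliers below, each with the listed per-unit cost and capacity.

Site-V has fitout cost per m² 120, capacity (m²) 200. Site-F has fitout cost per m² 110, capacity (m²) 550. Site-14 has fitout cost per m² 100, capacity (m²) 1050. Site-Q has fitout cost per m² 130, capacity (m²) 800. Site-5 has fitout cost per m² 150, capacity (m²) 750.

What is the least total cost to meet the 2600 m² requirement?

Use suppliers in increasing cost order.
Site-14 at 100: take all 1050 m² → 1550 still needed.
Take 550 from Site-F at 110 → need 1000 more.
Take 200 from Site-V at 120 → need 800 more.
Site-Q at 130: take all 800 m² → 0 still needed.
Site-5: unused.
Cost = 1050×100 + 550×110 + 200×120 + 800×130 = 293500.

293500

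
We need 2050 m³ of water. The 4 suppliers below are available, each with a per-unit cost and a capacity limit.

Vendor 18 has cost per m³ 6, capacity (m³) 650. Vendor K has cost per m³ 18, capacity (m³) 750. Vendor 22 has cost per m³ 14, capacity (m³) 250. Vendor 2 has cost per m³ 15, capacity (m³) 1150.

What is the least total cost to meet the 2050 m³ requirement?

Cheapest first:
Vendor 18 at 6: take all 650 m³ ; 1400 still needed.
Vendor 22 (14): use full 250 ; 1150 m³ to go.
Take 1150 from Vendor 2 at 15 ; need 0 more.
Vendor K: unused.
Cost = 650×6 + 250×14 + 1150×15 = 24650.

24650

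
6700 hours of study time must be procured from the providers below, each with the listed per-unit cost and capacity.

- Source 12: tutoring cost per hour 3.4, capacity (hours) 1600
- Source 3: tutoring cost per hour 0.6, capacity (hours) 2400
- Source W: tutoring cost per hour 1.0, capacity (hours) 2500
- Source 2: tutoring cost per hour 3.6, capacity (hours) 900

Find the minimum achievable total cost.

Fill from the cheapest provider first.
Take 2400 from Source 3 at 0.6 — need 4300 more.
Source W (1.0): use full 2500 — 1800 hours to go.
Take 1600 from Source 12 at 3.4 — need 200 more.
Source 2 at 3.6: take 200 of its 900 — requirement met.
Cost = 2400×0.6 + 2500×1.0 + 1600×3.4 + 200×3.6 = 10100.

10100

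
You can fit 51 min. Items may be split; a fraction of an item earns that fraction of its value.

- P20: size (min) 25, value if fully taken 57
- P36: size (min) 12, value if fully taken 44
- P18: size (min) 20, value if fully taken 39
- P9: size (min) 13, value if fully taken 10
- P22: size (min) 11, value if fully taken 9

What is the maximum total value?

128.3

Sort by value density: P36 44/12≈3.67, P20 57/25≈2.28, P18 39/20≈1.95, P22 9/11≈0.818, P9 10/13≈0.769.
Take all of P36 (12 min, value 44) ; 39 min left.
Take all of P20 (25 min, value 57) ; 14 min left.
Fill the last 14 min with part of P18: 14/20 of it earns 27.3.
Total value = 128.3.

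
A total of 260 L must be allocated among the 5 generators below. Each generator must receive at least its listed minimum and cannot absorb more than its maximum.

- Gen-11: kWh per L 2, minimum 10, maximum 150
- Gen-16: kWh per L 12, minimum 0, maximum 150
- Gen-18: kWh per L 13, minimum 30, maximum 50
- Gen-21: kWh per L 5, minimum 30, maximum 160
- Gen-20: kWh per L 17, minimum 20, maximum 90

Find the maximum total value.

3310

Meeting every minimum uses 10+0+30+30+20 = 90 L, leaving 170.
Highest kWh per L first: Gen-20 17 > Gen-18 13 > Gen-16 12 > Gen-21 5 > Gen-11 2.
Give Gen-20 70 more to hit its cap of 90 — 100 left.
Gen-18 takes 20 more to reach its cap of 50 — 80 left.
Gen-16 has room for 150 more but only 80 remain, so it gets 80.
Total = 2×10 + 12×80 + 13×50 + 5×30 + 17×90 = 3310.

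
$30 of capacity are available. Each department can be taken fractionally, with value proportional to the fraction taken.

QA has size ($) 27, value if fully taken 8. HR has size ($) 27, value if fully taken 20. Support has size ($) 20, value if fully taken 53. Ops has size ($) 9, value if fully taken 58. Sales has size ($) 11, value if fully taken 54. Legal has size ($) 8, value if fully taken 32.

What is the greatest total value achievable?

Sort by value density: Ops 58/9≈6.44, Sales 54/11≈4.91, Legal 32/8≈4, Support 53/20≈2.65, HR 20/27≈0.741, QA 8/27≈0.296.
Take all of Ops (9 $, value 58) — 21 $ left.
Take all of Sales (11 $, value 54) — 10 $ left.
All 8 $ of Legal fit (value 32) — 2 remain.
Only 2 $ remain; take 2/20 of Support for value 53×2/20 = 5.3.
Total value = 149.3.

149.3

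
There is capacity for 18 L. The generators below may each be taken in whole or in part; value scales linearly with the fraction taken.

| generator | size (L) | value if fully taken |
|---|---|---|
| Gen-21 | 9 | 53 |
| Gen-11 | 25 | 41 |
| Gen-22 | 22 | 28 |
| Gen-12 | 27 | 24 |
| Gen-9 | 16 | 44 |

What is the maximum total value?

Best value per unit of size first: Gen-21 53/9≈5.89, Gen-9 44/16≈2.75, Gen-11 41/25≈1.64, Gen-22 28/22≈1.27, Gen-12 24/27≈0.889.
Take all of Gen-21 (9 L, value 53) → 9 L left.
Only 9 L remain; take 9/16 of Gen-9 for value 44×9/16 = 24.75.
Total value = 77.75.

77.75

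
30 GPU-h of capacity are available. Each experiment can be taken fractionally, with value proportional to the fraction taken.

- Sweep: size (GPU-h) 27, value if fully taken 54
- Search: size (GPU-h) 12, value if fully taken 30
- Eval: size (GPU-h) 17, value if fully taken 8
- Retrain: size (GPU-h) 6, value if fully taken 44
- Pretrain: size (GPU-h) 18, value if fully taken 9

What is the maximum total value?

Sort by value density: Retrain 44/6≈7.33, Search 30/12≈2.5, Sweep 54/27≈2, Pretrain 9/18≈0.5, Eval 8/17≈0.471.
All 6 GPU-h of Retrain fit (value 44) → 24 remain.
Search: take in full, 12 GPU-h for value 30 → 12 left.
12 GPU-h left: a 12/27 share of Sweep gives 54×12/27 = 24.
Total value = 98.

98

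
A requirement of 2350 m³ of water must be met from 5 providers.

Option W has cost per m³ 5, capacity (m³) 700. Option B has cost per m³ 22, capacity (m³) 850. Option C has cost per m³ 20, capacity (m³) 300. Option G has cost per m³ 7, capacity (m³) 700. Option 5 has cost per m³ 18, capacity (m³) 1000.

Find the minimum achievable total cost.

Fill from the cheapest provider first.
Take 700 from Option W at 5 ; need 1650 more.
Option G (7): use full 700 ; 950 m³ to go.
Take 950 from Option 5 at 18 to finish.
Option C, Option B: unused.
Cost = 700×5 + 700×7 + 950×18 = 25500.

25500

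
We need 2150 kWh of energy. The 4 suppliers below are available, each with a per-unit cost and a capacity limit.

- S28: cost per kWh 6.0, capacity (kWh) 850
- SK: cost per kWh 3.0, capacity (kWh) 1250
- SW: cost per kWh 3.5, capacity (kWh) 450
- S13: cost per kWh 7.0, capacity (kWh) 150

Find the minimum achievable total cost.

Cheapest first:
Take 1250 from SK at 3.0 ; need 900 more.
Take 450 from SW at 3.5 ; need 450 more.
Take 450 from S28 at 6.0 to finish.
S13: unused.
Cost = 1250×3.0 + 450×3.5 + 450×6.0 = 8025.

8025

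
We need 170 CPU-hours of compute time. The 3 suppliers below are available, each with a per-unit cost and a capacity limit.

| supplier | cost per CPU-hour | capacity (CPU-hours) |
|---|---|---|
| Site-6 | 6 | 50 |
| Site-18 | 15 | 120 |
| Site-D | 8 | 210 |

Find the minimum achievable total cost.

Fill from the cheapest supplier first.
Take 50 from Site-6 at 6 ; need 120 more.
Site-D (8): take the remaining 120 ; done.
Site-18: unused.
Cost = 50×6 + 120×8 = 1260.

1260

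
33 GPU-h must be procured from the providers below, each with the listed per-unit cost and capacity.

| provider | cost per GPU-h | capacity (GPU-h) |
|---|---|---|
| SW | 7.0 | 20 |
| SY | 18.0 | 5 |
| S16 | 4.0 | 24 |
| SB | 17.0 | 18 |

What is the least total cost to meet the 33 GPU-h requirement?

Fill from the cheapest provider first.
S16 at 4.0: take all 24 GPU-h — 9 still needed.
Take 9 from SW at 7.0 to finish.
SB, SY: unused.
Cost = 24×4.0 + 9×7.0 = 159.

159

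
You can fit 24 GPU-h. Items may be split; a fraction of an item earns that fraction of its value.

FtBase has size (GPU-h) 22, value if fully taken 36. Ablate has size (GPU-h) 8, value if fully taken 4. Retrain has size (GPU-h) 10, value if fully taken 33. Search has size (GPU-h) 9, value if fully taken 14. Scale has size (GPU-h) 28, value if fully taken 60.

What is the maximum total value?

Sort by value density: Retrain 33/10≈3.3, Scale 60/28≈2.14, FtBase 36/22≈1.64, Search 14/9≈1.56, Ablate 4/8≈0.5.
All 10 GPU-h of Retrain fit (value 33) → 14 remain.
Fill the last 14 GPU-h with part of Scale: 14/28 of it earns 30.
Total value = 63.

63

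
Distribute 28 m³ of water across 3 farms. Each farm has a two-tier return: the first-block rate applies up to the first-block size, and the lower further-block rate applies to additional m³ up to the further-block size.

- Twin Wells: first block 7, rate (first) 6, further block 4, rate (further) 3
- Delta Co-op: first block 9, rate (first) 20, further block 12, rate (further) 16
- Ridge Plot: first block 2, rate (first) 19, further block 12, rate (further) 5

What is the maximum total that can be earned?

440

Rank every tier by rate: Delta Co-op/first 20 > Ridge Plot/first 19 > Delta Co-op/second 16 > Twin Wells/first 6 > Ridge Plot/second 5 > Twin Wells/second 3.
Fill Delta Co-op first block (9 at 20) — 19 left.
Fill Ridge Plot first block (2 at 19) — 17 left.
Delta Co-op second at 16: fill all 12 — 5 left.
Twin Wells/first: +5 of 7 at 6; pool empty.
Total = 20×9 + 19×2 + 16×12 + 6×5 = 440.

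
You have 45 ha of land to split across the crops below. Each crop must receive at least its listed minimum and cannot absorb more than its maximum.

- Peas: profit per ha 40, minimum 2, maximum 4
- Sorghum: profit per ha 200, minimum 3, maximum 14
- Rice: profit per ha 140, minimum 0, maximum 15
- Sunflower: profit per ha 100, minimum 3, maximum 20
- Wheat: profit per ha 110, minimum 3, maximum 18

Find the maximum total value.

6490

Meeting every minimum uses 2+3+0+3+3 = 11 ha, leaving 34.
Rank by profit per ha: Sorghum 200 > Rice 140 > Wheat 110 > Sunflower 100 > Peas 40.
Sorghum takes 11 more to reach its cap of 14 ; 23 left.
Rice: +15 to 15 (cap) ; 8 left.
Wheat has room for 15 more but only 8 remain, so it gets 11.
Total = 40×2 + 200×14 + 140×15 + 100×3 + 110×11 = 6490.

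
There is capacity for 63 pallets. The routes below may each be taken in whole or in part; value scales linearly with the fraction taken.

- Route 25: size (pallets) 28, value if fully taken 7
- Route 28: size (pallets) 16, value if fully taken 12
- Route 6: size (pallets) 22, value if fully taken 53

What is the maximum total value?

Best value per unit of size first: Route 6 53/22≈2.41, Route 28 12/16≈0.75, Route 25 7/28≈0.25.
Take all of Route 6 (22 pallets, value 53) → 41 pallets left.
Route 28: take in full, 16 pallets for value 12 → 25 left.
Fill the last 25 pallets with part of Route 25: 25/28 of it earns 6.25.
Total value = 71.25.

71.25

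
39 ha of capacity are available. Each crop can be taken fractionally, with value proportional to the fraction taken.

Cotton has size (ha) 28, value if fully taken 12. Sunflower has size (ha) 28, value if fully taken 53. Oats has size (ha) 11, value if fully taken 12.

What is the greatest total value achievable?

Sort by value density: Sunflower 53/28≈1.89, Oats 12/11≈1.09, Cotton 12/28≈0.429.
All 28 ha of Sunflower fit (value 53) ; 11 remain.
All 11 ha of Oats fit (value 12) ; 0 remain.
Total value = 65.

65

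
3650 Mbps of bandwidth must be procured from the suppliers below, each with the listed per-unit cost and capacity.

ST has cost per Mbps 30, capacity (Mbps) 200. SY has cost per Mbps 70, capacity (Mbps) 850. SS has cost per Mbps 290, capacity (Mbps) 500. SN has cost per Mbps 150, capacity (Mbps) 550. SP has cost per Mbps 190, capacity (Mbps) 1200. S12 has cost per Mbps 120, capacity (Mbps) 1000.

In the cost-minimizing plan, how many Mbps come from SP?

Use suppliers in increasing cost order.
Take 200 from ST at 30 — need 3450 more.
SY at 70: take all 850 Mbps — 2600 still needed.
S12 at 120: take all 1000 Mbps — 1600 still needed.
SN at 150: take all 550 Mbps — 1050 still needed.
SP (190): take the remaining 1050 — done.
SS: unused.

1050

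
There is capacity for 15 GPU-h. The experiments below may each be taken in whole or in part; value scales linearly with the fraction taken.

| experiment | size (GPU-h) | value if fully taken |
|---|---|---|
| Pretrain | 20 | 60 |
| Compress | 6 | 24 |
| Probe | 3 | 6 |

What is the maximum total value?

51

Best value per unit of size first: Compress 24/6≈4, Pretrain 60/20≈3, Probe 6/3≈2.
Take all of Compress (6 GPU-h, value 24) → 9 GPU-h left.
Fill the last 9 GPU-h with part of Pretrain: 9/20 of it earns 27.
Total value = 51.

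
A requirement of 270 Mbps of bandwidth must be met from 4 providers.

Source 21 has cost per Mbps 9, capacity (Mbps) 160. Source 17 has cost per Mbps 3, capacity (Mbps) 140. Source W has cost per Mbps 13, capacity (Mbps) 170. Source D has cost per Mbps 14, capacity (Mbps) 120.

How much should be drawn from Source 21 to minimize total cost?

130

Use providers in increasing cost order.
Source 17 at 3: take all 140 Mbps ; 130 still needed.
Source 21 (9): take the remaining 130 ; done.
Source W, Source D: unused.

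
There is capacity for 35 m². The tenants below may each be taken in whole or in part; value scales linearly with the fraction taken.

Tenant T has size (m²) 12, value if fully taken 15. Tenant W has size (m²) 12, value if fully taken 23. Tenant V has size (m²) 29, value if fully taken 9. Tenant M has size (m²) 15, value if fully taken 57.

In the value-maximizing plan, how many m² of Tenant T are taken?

Best value per unit of size first: Tenant M 57/15≈3.8, Tenant W 23/12≈1.92, Tenant T 15/12≈1.25, Tenant V 9/29≈0.31.
Take all of Tenant M (15 m², value 57) ; 20 m² left.
Take all of Tenant W (12 m², value 23) ; 8 m² left.
Fill the last 8 m² with part of Tenant T: 8/12 of it earns 10.

8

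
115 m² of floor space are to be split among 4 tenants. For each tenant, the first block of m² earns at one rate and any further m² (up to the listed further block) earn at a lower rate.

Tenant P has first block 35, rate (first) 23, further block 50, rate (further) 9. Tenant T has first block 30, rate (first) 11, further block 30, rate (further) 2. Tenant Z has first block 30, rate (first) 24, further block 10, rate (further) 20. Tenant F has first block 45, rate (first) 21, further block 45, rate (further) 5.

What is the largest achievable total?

2570

Order all 8 blocks by rate: Tenant Z/first 24 > Tenant P/first 23 > Tenant F/first 21 > Tenant Z/second 20 > Tenant T/first 11 > Tenant P/second 9 > Tenant F/second 5 > Tenant T/second 2.
Fill Tenant Z first block (30 at 24) ; 85 left.
Fill Tenant P first block (35 at 23) ; 50 left.
Tenant F first at 21: fill all 45 ; 5 left.
Tenant Z second at 20: only 5 left, fill 5.
Total = 24×30 + 23×35 + 21×45 + 20×5 = 2570.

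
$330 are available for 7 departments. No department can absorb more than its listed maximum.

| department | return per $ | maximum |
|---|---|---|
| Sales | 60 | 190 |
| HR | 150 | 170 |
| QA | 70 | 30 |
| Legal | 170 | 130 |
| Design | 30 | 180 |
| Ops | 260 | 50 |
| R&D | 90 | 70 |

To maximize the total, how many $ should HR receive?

150

Order the departments by return per $: Ops 260 > Legal 170 > HR 150 > R&D 90 > QA 70 > Sales 60 > Design 30.
Ops: +50 to 50 (cap) — 280 left.
Give Legal 130 to hit its cap of 130 — 150 left.
HR has room for 170 but only 150 remain, so it gets 150.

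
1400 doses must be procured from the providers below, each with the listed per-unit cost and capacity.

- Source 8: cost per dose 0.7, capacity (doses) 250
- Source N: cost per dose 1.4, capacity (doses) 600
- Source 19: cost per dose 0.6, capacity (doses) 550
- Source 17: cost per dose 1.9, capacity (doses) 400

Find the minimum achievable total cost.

1345

Cheapest first:
Source 19 (0.6): use full 550 ; 850 doses to go.
Source 8 at 0.7: take all 250 doses ; 600 still needed.
Source N (1.4): use full 600 ; 0 doses to go.
Source 17: unused.
Cost = 550×0.6 + 250×0.7 + 600×1.4 = 1345.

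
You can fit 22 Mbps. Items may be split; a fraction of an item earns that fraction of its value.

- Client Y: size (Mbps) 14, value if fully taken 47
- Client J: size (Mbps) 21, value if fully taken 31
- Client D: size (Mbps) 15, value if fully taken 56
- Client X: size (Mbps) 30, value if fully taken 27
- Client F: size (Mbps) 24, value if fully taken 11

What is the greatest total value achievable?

79.5

Best value per unit of size first: Client D 56/15≈3.73, Client Y 47/14≈3.36, Client J 31/21≈1.48, Client X 27/30≈0.9, Client F 11/24≈0.458.
Take all of Client D (15 Mbps, value 56) ; 7 Mbps left.
7 Mbps left: a 7/14 share of Client Y gives 47×7/14 = 23.5.
Total value = 79.5.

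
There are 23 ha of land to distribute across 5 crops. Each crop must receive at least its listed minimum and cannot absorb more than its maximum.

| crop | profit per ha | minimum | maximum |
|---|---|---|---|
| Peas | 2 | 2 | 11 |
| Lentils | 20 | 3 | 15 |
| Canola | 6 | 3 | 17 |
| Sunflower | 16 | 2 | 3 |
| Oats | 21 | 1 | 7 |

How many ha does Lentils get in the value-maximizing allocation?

9

Meeting every minimum uses 2+3+3+2+1 = 11 ha, leaving 12.
Rank by profit per ha: Oats 21 > Lentils 20 > Sunflower 16 > Canola 6 > Peas 2.
Oats: +6 to 7 (cap) — 6 left.
Lentils has room for 12 more but only 6 remain, so it gets 9.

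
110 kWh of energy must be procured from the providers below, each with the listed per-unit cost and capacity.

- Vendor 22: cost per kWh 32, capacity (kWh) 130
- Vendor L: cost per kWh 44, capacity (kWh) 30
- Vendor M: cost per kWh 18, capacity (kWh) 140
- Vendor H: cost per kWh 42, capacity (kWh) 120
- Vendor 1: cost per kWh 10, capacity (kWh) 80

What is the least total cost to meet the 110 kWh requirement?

Cheapest first:
Take 80 from Vendor 1 at 10 → need 30 more.
Take 30 from Vendor M at 18 to finish.
Vendor 22, Vendor H, Vendor L: unused.
Cost = 80×10 + 30×18 = 1340.

1340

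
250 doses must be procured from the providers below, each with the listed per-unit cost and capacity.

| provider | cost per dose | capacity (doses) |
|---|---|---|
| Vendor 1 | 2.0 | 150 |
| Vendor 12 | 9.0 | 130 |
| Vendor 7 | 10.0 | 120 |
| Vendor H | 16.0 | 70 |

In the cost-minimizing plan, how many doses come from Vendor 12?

Cheapest first:
Take 150 from Vendor 1 at 2.0 ; need 100 more.
Vendor 12 at 9.0: take 100 of its 130 ; requirement met.
Vendor 7, Vendor H: unused.

100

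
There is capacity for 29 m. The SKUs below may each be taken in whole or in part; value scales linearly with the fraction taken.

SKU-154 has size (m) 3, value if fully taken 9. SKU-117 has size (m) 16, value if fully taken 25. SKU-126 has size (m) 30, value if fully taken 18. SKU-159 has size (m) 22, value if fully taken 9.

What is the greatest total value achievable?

Rank by value-to-size ratio: SKU-154 9/3≈3, SKU-117 25/16≈1.56, SKU-126 18/30≈0.6, SKU-159 9/22≈0.409.
All 3 m of SKU-154 fit (value 9) ; 26 remain.
All 16 m of SKU-117 fit (value 25) ; 10 remain.
Fill the last 10 m with part of SKU-126: 10/30 of it earns 6.
Total value = 40.

40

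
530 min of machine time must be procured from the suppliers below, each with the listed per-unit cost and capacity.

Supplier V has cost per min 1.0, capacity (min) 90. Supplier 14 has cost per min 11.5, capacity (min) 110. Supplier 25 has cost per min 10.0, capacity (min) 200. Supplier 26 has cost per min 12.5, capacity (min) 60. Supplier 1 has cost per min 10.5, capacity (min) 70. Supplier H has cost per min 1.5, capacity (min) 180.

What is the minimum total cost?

2990

Cheapest first:
Supplier V at 1.0: take all 90 min ; 440 still needed.
Take 180 from Supplier H at 1.5 ; need 260 more.
Supplier 25 (10.0): use full 200 ; 60 min to go.
Supplier 1 at 10.5: take 60 of its 70 ; requirement met.
Supplier 14, Supplier 26: unused.
Cost = 90×1.0 + 180×1.5 + 200×10.0 + 60×10.5 = 2990.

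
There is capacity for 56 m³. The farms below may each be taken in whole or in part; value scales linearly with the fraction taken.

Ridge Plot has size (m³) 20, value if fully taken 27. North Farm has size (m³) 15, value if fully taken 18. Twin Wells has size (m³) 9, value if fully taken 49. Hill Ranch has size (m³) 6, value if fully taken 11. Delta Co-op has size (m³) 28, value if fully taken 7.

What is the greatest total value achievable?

Rank by value-to-size ratio: Twin Wells 49/9≈5.44, Hill Ranch 11/6≈1.83, Ridge Plot 27/20≈1.35, North Farm 18/15≈1.2, Delta Co-op 7/28≈0.25.
Take all of Twin Wells (9 m³, value 49) → 47 m³ left.
Take all of Hill Ranch (6 m³, value 11) → 41 m³ left.
All 20 m³ of Ridge Plot fit (value 27) → 21 remain.
North Farm: take in full, 15 m³ for value 18 → 6 left.
6 m³ left: a 6/28 share of Delta Co-op gives 7×6/28 = 1.5.
Total value = 106.5.

106.5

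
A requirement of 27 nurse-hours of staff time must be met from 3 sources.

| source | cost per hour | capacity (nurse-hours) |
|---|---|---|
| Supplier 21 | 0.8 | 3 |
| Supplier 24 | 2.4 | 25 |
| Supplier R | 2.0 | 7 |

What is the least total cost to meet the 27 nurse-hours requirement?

57.2

Use sources in increasing cost order.
Supplier 21 (0.8): use full 3 ; 24 nurse-hours to go.
Supplier R at 2.0: take all 7 nurse-hours ; 17 still needed.
Supplier 24 (2.4): take the remaining 17 ; done.
Cost = 3×0.8 + 7×2.0 + 17×2.4 = 57.2.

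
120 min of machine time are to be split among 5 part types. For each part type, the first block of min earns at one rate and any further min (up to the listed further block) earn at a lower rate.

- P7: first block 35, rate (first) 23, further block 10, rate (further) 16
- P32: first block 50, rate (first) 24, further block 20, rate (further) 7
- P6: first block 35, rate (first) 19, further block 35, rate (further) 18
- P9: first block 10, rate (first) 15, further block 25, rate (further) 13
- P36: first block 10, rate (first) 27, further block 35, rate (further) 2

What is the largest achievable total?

2750

Treat each block as its own option and order by rate: P36/first 27 > P32/first 24 > P7/first 23 > P6/first 19 > P6/second 18 > P7/second 16 > P9/first 15 > P9/second 13 > P32/second 7 > P36/second 2.
Fill P36 first block (10 at 27) → 110 left.
P32/first (24): +50 → 60 left.
Fill P7 first block (35 at 23) → 25 left.
P6/first: +25 of 35 at 19; pool empty.
Total = 27×10 + 24×50 + 23×35 + 19×25 = 2750.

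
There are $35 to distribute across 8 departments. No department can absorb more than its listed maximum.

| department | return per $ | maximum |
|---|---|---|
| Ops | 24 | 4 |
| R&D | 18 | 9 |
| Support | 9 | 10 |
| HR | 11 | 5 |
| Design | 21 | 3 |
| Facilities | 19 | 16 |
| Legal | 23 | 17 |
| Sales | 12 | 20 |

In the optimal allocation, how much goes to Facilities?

11

Order the departments by return per $: Ops 24 > Legal 23 > Design 21 > Facilities 19 > R&D 18 > Sales 12 > HR 11 > Support 9.
Ops: +4 to 4 (cap) → 31 left.
Legal: +17 to 17 (cap) → 14 left.
Design takes 3 to reach its cap of 3 → 11 left.
Facilities: +11 (room for 16) → 11. Pool exhausted.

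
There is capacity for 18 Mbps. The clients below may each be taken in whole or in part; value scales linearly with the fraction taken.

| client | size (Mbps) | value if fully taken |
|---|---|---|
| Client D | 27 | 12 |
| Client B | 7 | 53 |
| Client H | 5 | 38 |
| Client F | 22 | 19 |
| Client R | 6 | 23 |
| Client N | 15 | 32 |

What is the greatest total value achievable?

114

Best value per unit of size first: Client H 38/5≈7.6, Client B 53/7≈7.57, Client R 23/6≈3.83, Client N 32/15≈2.13, Client F 19/22≈0.864, Client D 12/27≈0.444.
Take all of Client H (5 Mbps, value 38) — 13 Mbps left.
Client B: take in full, 7 Mbps for value 53 — 6 left.
Take all of Client R (6 Mbps, value 23) — 0 Mbps left.
Total value = 114.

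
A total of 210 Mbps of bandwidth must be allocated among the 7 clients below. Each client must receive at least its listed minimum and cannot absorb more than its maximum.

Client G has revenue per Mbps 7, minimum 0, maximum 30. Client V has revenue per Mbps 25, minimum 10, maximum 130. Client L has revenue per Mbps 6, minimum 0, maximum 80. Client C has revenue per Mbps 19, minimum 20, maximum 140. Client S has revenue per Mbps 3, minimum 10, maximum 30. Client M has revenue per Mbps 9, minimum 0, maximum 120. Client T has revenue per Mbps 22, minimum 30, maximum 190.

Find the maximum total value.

Meeting every minimum uses 0+10+0+20+10+0+30 = 70 Mbps, leaving 140.
Rank by revenue per Mbps: Client V 25 > Client T 22 > Client C 19 > Client M 9 > Client G 7 > Client L 6 > Client S 3.
Client V takes 120 more to reach its cap of 130 → 20 left.
Client T: +20 (room for 160) → 50. Pool exhausted.
Total = 25×130 + 19×20 + 3×10 + 22×50 = 4760.

4760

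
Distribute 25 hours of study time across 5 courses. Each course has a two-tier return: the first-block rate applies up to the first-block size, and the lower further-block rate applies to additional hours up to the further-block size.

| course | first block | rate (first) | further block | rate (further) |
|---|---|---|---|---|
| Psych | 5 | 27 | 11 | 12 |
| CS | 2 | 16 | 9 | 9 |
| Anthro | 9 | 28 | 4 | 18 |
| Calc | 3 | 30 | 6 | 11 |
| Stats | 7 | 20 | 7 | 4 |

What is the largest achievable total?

635

Order all 10 blocks by rate: Calc/T1 30 > Anthro/T1 28 > Psych/T1 27 > Stats/T1 20 > Anthro/T2 18 > CS/T1 16 > Psych/T2 12 > Calc/T2 11 > CS/T2 9 > Stats/T2 4.
Fill Calc T1 block (3 at 30) → 22 left.
Anthro/T1 (28): +9 → 13 left.
Psych T1 at 27: fill all 5 → 8 left.
Fill Stats T1 block (7 at 20) → 1 left.
Anthro/T2: +1 of 4 at 18; pool empty.
Total = 30×3 + 28×9 + 27×5 + 20×7 + 18×1 = 635.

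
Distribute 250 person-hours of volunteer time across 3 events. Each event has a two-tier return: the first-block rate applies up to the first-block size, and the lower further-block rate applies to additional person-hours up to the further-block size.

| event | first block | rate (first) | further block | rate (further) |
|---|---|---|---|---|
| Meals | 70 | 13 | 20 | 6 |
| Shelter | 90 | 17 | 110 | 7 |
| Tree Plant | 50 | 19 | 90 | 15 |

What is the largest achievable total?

Treat each block as its own option and order by rate: Tree Plant/first 19 > Shelter/first 17 > Tree Plant/second 15 > Meals/first 13 > Shelter/second 7 > Meals/second 6.
Tree Plant first at 19: fill all 50 → 200 left.
Shelter/first (17): +90 → 110 left.
Tree Plant/second (15): +90 → 20 left.
Meals/first: +20 of 70 at 13; pool empty.
Total = 19×50 + 17×90 + 15×90 + 13×20 = 4090.

4090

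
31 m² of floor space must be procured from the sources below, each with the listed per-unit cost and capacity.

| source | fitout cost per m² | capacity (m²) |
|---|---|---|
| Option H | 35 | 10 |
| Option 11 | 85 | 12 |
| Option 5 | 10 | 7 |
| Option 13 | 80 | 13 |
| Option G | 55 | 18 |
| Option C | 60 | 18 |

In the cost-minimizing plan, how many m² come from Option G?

Cheapest first:
Option 5 (10): use full 7 — 24 m² to go.
Option H (35): use full 10 — 14 m² to go.
Option G (55): take the remaining 14 — done.
Option C, Option 13, Option 11: unused.

14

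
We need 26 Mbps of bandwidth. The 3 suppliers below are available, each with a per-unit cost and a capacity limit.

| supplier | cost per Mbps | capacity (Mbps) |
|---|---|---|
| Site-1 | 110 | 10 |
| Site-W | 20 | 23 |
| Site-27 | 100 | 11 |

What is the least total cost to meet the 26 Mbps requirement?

Cheapest first:
Site-W at 20: take all 23 Mbps → 3 still needed.
Take 3 from Site-27 at 100 to finish.
Site-1: unused.
Cost = 23×20 + 3×100 = 760.

760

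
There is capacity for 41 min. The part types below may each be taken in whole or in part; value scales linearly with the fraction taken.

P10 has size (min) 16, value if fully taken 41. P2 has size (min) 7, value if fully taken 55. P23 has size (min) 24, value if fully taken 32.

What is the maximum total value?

Rank by value-to-size ratio: P2 55/7≈7.86, P10 41/16≈2.56, P23 32/24≈1.33.
All 7 min of P2 fit (value 55) ; 34 remain.
P10: take in full, 16 min for value 41 ; 18 left.
Fill the last 18 min with part of P23: 18/24 of it earns 24.
Total value = 120.

120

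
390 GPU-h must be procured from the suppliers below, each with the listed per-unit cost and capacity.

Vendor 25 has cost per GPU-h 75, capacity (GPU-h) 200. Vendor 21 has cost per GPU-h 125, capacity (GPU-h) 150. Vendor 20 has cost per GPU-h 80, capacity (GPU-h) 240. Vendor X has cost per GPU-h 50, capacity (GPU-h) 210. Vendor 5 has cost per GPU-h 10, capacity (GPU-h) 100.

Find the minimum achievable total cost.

Cheapest first:
Vendor 5 (10): use full 100 ; 290 GPU-h to go.
Vendor X at 50: take all 210 GPU-h ; 80 still needed.
Vendor 25 (75): take the remaining 80 ; done.
Vendor 20, Vendor 21: unused.
Cost = 100×10 + 210×50 + 80×75 = 17500.

17500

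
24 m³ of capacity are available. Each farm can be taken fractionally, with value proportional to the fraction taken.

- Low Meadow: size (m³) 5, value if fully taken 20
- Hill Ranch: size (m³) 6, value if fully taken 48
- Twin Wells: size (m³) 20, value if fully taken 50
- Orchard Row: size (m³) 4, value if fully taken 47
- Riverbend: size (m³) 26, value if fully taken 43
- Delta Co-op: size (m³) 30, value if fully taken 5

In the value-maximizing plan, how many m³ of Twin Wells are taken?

9

Rank by value-to-size ratio: Orchard Row 47/4≈11.8, Hill Ranch 48/6≈8, Low Meadow 20/5≈4, Twin Wells 50/20≈2.5, Riverbend 43/26≈1.65, Delta Co-op 5/30≈0.167.
Take all of Orchard Row (4 m³, value 47) → 20 m³ left.
All 6 m³ of Hill Ranch fit (value 48) → 14 remain.
Low Meadow: take in full, 5 m³ for value 20 → 9 left.
Only 9 m³ remain; take 9/20 of Twin Wells for value 50×9/20 = 22.5.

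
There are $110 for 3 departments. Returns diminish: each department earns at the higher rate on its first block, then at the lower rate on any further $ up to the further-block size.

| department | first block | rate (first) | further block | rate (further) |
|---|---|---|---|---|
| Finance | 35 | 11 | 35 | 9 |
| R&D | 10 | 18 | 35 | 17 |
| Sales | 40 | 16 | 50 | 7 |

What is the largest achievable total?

Treat each block as its own option and order by rate: R&D/first 18 > R&D/second 17 > Sales/first 16 > Finance/first 11 > Finance/second 9 > Sales/second 7.
R&D/first (18): +10 → 100 left.
R&D/second (17): +35 → 65 left.
Fill Sales first block (40 at 16) → 25 left.
Finance/first: +25 of 35 at 11; pool empty.
Total = 18×10 + 17×35 + 16×40 + 11×25 = 1690.

1690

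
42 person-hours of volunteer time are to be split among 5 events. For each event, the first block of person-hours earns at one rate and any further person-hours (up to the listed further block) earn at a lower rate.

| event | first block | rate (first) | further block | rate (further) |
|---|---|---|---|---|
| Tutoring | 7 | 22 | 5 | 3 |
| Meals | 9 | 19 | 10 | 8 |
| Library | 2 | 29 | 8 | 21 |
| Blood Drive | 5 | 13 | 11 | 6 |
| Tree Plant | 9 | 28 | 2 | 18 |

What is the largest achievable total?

Treat each block as its own option and order by rate: Library/T1 29 > Tree Plant/T1 28 > Tutoring/T1 22 > Library/T2 21 > Meals/T1 19 > Tree Plant/T2 18 > Blood Drive/T1 13 > Meals/T2 8 > Blood Drive/T2 6 > Tutoring/T2 3.
Library/T1 (29): +2 ; 40 left.
Fill Tree Plant T1 block (9 at 28) ; 31 left.
Tutoring/T1 (22): +7 ; 24 left.
Library/T2 (21): +8 ; 16 left.
Meals/T1 (19): +9 ; 7 left.
Tree Plant T2 at 18: fill all 2 ; 5 left.
Fill Blood Drive T1 block (5 at 13) ; 0 left.
Total = 29×2 + 28×9 + 22×7 + 21×8 + 19×9 + 18×2 + 13×5 = 904.

904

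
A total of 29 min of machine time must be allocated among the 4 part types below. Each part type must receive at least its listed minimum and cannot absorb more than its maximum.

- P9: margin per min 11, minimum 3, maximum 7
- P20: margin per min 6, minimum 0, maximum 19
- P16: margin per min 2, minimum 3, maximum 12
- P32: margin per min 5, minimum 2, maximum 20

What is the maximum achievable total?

Meeting every minimum uses 3+0+3+2 = 8 min, leaving 21.
Rank by margin per min: P9 11 > P20 6 > P32 5 > P16 2.
P9 takes 4 more to reach its cap of 7 — 17 left.
Only 17 left; P20 takes them to reach 17.
Total = 11×7 + 6×17 + 2×3 + 5×2 = 195.

195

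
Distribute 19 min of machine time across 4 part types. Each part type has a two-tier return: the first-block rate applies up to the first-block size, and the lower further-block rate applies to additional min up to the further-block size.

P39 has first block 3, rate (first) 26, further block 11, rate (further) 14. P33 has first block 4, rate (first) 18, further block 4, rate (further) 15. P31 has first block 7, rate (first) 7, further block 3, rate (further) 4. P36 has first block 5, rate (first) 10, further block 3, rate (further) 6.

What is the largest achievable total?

322

Order all 8 blocks by rate: P39/T1 26 > P33/T1 18 > P33/T2 15 > P39/T2 14 > P36/T1 10 > P31/T1 7 > P36/T2 6 > P31/T2 4.
P39/T1 (26): +3 — 16 left.
P33 T1 at 18: fill all 4 — 12 left.
P33 T2 at 15: fill all 4 — 8 left.
P39/T2: +8 of 11 at 14; pool empty.
Total = 26×3 + 18×4 + 15×4 + 14×8 = 322.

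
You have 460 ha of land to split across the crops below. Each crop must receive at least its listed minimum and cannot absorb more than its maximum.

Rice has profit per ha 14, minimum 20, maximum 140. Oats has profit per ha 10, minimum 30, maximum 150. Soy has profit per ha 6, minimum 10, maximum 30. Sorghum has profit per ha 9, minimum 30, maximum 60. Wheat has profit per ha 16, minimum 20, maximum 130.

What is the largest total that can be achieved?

Meeting every minimum uses 20+30+10+30+20 = 110 ha, leaving 350.
Order the crops by profit per ha: Wheat 16 > Rice 14 > Oats 10 > Sorghum 9 > Soy 6.
Wheat takes 110 more to reach its cap of 130 ; 240 left.
Give Rice 120 more to hit its cap of 140 ; 120 left.
Give Oats 120 more to hit its cap of 150 ; 0 left.
Total = 14×140 + 10×150 + 6×10 + 9×30 + 16×130 = 5870.

5870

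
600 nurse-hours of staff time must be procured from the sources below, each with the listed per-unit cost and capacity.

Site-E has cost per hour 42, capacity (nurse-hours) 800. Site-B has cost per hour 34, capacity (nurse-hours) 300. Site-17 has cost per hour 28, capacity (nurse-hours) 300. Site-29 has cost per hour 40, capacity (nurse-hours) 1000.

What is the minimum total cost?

18600

Use sources in increasing cost order.
Site-17 (28): use full 300 → 300 nurse-hours to go.
Take 300 from Site-B at 34 → need 0 more.
Site-29, Site-E: unused.
Cost = 300×28 + 300×34 = 18600.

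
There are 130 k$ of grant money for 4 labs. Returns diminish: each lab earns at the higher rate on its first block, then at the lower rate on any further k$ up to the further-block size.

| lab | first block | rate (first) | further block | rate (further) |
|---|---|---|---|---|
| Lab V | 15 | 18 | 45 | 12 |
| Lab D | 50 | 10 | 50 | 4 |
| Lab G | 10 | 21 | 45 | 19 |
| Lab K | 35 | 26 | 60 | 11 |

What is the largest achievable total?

Treat each block as its own option and order by rate: Lab K/T1 26 > Lab G/T1 21 > Lab G/T2 19 > Lab V/T1 18 > Lab V/T2 12 > Lab K/T2 11 > Lab D/T1 10 > Lab D/T2 4.
Fill Lab K T1 block (35 at 26) — 95 left.
Lab G T1 at 21: fill all 10 — 85 left.
Lab G T2 at 19: fill all 45 — 40 left.
Fill Lab V T1 block (15 at 18) — 25 left.
Lab V/T2: +25 of 45 at 12; pool empty.
Total = 26×35 + 21×10 + 19×45 + 18×15 + 12×25 = 2545.

2545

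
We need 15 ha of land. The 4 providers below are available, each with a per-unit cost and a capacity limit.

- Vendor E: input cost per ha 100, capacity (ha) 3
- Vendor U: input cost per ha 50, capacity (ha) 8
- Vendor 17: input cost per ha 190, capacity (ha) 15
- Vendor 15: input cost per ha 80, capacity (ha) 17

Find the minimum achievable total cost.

960

Use providers in increasing cost order.
Vendor U at 50: take all 8 ha ; 7 still needed.
Vendor 15 at 80: take 7 of its 17 ; requirement met.
Vendor E, Vendor 17: unused.
Cost = 8×50 + 7×80 = 960.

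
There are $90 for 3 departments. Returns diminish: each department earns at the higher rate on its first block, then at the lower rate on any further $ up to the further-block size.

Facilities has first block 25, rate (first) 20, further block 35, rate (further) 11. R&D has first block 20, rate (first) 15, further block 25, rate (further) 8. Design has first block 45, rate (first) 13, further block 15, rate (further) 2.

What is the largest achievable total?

1385

Order all 6 blocks by rate: Facilities/T1 20 > R&D/T1 15 > Design/T1 13 > Facilities/T2 11 > R&D/T2 8 > Design/T2 2.
Facilities/T1 (20): +25 ; 65 left.
Fill R&D T1 block (20 at 15) ; 45 left.
Design/T1 (13): +45 ; 0 left.
Total = 20×25 + 15×20 + 13×45 = 1385.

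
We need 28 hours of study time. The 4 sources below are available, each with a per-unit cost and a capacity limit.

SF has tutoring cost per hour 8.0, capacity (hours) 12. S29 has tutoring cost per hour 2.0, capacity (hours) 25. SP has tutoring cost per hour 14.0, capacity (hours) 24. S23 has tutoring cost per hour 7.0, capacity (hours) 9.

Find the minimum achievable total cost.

71

Cheapest first:
Take 25 from S29 at 2.0 → need 3 more.
S23 at 7.0: take 3 of its 9 → requirement met.
SF, SP: unused.
Cost = 25×2.0 + 3×7.0 = 71.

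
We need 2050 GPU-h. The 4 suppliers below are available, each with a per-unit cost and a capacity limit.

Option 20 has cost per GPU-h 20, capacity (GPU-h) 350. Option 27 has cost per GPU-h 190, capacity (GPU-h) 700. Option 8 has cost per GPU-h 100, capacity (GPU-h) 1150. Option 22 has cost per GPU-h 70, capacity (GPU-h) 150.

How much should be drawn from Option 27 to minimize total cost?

400

Fill from the cheapest supplier first.
Take 350 from Option 20 at 20 — need 1700 more.
Take 150 from Option 22 at 70 — need 1550 more.
Take 1150 from Option 8 at 100 — need 400 more.
Option 27 at 190: take 400 of its 700 — requirement met.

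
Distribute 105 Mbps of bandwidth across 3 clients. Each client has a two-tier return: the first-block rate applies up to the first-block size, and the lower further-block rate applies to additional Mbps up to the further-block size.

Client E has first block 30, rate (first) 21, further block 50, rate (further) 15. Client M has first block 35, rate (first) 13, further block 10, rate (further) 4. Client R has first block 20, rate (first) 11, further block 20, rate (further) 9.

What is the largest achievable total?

1705

Rank every tier by rate: Client E/tier1 21 > Client E/tier2 15 > Client M/tier1 13 > Client R/tier1 11 > Client R/tier2 9 > Client M/tier2 4.
Client E tier1 at 21: fill all 30 → 75 left.
Client E tier2 at 15: fill all 50 → 25 left.
25 remain; put them into Client M tier1 at 13.
Total = 21×30 + 15×50 + 13×25 = 1705.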